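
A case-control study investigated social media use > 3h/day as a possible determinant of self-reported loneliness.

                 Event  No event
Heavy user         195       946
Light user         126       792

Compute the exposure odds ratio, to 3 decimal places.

Cells: a = 195, b = 946, c = 126, d = 792.
OR = (a·d)/(b·c) = (195 × 792) / (946 × 126) = 154440 / 119196 = 1.29568
The odds of self-reported loneliness are about 1.30 times as high in the heavy user group.

1.296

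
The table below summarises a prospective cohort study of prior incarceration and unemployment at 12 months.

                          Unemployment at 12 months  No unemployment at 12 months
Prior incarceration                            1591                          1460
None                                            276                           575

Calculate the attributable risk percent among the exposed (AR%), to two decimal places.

Cells: a = 1591, b = 1460, c = 276, d = 575.
Risk in exposed = 1591/3051 = 0.52147; risk in unexposed = 276/851 = 0.32432.
RR = 0.52147/0.32432 = 1.60786
AR% = (RR − 1)/RR × 100 = (1.60786 − 1)/1.60786 × 100 = 37.8056%

37.81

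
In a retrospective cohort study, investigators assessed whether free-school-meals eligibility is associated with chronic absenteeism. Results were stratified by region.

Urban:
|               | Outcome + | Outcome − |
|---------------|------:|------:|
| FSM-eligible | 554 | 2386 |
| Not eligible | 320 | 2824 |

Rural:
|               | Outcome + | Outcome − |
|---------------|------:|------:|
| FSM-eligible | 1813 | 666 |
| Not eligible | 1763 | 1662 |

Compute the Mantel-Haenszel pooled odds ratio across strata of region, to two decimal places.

OR_MH = Σ(aᵢdᵢ/nᵢ) / Σ(bᵢcᵢ/nᵢ), where nᵢ is the stratum total.
Stratum 1 (Urban): n = 6084; a·d/n = 554·2824/6084 = 257.1492; b·c/n = 2386·320/6084 = 125.4964
Stratum 2 (Rural): n = 5904; a·d/n = 1813·1662/5904 = 510.3669; b·c/n = 666·1763/5904 = 198.8750
OR_MH = (257.1492 + 510.3669) / (125.4964 + 198.8750) = 767.5161 / 324.3714 = 2.36616

2.37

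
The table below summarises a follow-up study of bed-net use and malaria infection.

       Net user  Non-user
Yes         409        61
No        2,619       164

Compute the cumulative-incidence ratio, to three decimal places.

0.498

Reading the table with exposure as columns: a = 409 (Net user, case), b = 2619 (Net user, non-case), c = 61 (Non-user, case), d = 164.
Risk in exposed = 409/3028 = 0.13507; risk in unexposed = 61/225 = 0.27111.
RR = 0.13507 / 0.27111 = 0.49822
The risk is 50% lower among the exposed than among the unexposed.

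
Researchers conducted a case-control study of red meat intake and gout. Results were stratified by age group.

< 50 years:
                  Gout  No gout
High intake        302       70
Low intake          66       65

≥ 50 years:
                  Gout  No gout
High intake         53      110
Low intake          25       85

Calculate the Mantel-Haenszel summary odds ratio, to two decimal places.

OR_MH = Σ(aᵢdᵢ/nᵢ) / Σ(bᵢcᵢ/nᵢ), where nᵢ is the stratum total.
Stratum 1 (< 50 years): n = 503; a·d/n = 302·65/503 = 39.0258; b·c/n = 70·66/503 = 9.1849
Stratum 2 (≥ 50 years): n = 273; a·d/n = 53·85/273 = 16.5018; b·c/n = 110·25/273 = 10.0733
OR_MH = (39.0258 + 16.5018) / (9.1849 + 10.0733) = 55.5277 / 19.2582 = 2.88333

2.88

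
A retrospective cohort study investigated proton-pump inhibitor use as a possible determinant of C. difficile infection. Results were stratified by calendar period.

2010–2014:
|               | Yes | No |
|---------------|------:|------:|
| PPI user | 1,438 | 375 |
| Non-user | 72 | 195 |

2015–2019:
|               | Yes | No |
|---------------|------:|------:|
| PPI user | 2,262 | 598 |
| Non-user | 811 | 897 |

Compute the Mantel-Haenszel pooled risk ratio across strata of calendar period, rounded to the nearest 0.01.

1.81

RR_MH = Σ(aᵢ·n₀ᵢ/nᵢ) / Σ(cᵢ·n₁ᵢ/nᵢ), with n₁ᵢ = aᵢ+bᵢ (exposed), n₀ᵢ = cᵢ+dᵢ (unexposed), nᵢ = n₁ᵢ+n₀ᵢ.
Stratum 1 (2010–2014): n₁ = 1813, n₀ = 267, n = 2080; a·n₀/n = 1438·267/2080 = 184.5894; c·n₁/n = 72·1813/2080 = 62.7577
Stratum 2 (2015–2019): n₁ = 2860, n₀ = 1708, n = 4568; a·n₀/n = 2262·1708/4568 = 845.7741; c·n₁/n = 811·2860/4568 = 507.7627
RR_MH = (184.5894 + 845.7741) / (62.7577 + 507.7627) = 1030.3635 / 570.5204 = 1.80601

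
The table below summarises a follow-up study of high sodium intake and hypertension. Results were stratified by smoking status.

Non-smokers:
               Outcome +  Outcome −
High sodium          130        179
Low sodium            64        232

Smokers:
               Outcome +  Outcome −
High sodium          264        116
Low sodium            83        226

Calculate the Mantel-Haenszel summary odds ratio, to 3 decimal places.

4.146

OR_MH = Σ(aᵢdᵢ/nᵢ) / Σ(bᵢcᵢ/nᵢ), where nᵢ is the stratum total.
Stratum 1 (Non-smokers): n = 605; a·d/n = 130·232/605 = 49.8512; b·c/n = 179·64/605 = 18.9355
Stratum 2 (Smokers): n = 689; a·d/n = 264·226/689 = 86.5951; b·c/n = 116·83/689 = 13.9739
OR_MH = (49.8512 + 86.5951) / (18.9355 + 13.9739) = 136.4463 / 32.9094 = 4.14612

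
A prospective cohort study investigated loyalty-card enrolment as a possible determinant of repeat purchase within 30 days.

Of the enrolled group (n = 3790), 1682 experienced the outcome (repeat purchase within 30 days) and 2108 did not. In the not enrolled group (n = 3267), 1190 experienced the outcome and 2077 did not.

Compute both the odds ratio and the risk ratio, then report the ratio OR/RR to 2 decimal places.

From the description: a = 1682, b = 2108, c = 1190, d = 2077.
OR = (1682·2077)/(2108·1190) = 3493514/2508520 = 1.39266
Risk in exposed = 1682/3790 = 0.44380; risk in unexposed = 1190/3267 = 0.36425; RR = 1.21840
OR/RR = 1.39266 / 1.21840 = 1.14303
The outcome is not rare, so the OR lies further from 1 than the RR.

1.14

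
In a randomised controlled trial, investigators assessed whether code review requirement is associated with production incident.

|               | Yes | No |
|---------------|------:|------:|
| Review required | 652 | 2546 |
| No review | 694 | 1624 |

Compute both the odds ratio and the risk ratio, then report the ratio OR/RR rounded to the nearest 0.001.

0.880

Cells: a = 652, b = 2546, c = 694, d = 1624.
OR = (652·1624)/(2546·694) = 1058848/1766924 = 0.59926
Risk in exposed = 652/3198 = 0.20388; risk in unexposed = 694/2318 = 0.29940; RR = 0.68096
OR/RR = 0.59926 / 0.68096 = 0.88002
The outcome is not rare, so the OR lies further from 1 than the RR.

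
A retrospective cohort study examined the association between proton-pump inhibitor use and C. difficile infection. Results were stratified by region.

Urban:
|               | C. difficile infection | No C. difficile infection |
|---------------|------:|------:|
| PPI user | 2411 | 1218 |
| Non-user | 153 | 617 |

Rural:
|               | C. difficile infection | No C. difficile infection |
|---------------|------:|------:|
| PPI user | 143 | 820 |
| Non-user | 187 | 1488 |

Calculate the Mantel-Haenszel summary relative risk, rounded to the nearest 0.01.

RR_MH = Σ(aᵢ·n₀ᵢ/nᵢ) / Σ(cᵢ·n₁ᵢ/nᵢ), with n₁ᵢ = aᵢ+bᵢ (exposed), n₀ᵢ = cᵢ+dᵢ (unexposed), nᵢ = n₁ᵢ+n₀ᵢ.
Stratum 1 (Urban): n₁ = 3629, n₀ = 770, n = 4399; a·n₀/n = 2411·770/4399 = 422.0209; c·n₁/n = 153·3629/4399 = 126.2189
Stratum 2 (Rural): n₁ = 963, n₀ = 1675, n = 2638; a·n₀/n = 143·1675/2638 = 90.7980; c·n₁/n = 187·963/2638 = 68.2642
RR_MH = (422.0209 + 90.7980) / (126.2189 + 68.2642) = 512.8189 / 194.4831 = 2.63683

2.64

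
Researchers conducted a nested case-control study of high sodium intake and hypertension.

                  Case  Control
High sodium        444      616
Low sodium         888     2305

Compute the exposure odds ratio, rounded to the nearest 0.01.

1.87

Cells: a = 444, b = 616, c = 888, d = 2305.
OR = (a·d)/(b·c) = (444 × 2305) / (616 × 888) = 1023420 / 547008 = 1.87094
The odds of hypertension are about 1.87 times as high in the high sodium group.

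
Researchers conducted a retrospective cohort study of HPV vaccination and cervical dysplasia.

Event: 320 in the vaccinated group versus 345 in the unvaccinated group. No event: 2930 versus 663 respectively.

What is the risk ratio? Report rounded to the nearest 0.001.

0.288

From the description: a = 320, b = 2930, c = 345, d = 663.
Risk in exposed = 320/3250 = 0.09846; risk in unexposed = 345/1008 = 0.34226.
RR = 0.09846 / 0.34226 = 0.28768
The risk is 71% lower among the exposed than among the unexposed.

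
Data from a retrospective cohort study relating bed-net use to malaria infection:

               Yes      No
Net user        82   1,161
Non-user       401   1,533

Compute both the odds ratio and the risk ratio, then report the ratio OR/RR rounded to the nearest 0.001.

Cells: a = 82, b = 1161, c = 401, d = 1533.
OR = (82·1533)/(1161·401) = 125706/465561 = 0.27001
Risk in exposed = 82/1243 = 0.06597; risk in unexposed = 401/1934 = 0.20734; RR = 0.31817
OR/RR = 0.27001 / 0.31817 = 0.84864
The outcome is not rare, so the OR lies further from 1 than the RR.

0.849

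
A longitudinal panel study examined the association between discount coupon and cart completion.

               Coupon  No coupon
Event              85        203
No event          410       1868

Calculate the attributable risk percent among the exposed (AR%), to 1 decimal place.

Reading the table with exposure as columns: a = 85 (Coupon, case), b = 410 (Coupon, non-case), c = 203 (No coupon, case), d = 1868.
Risk in exposed = 85/495 = 0.17172; risk in unexposed = 203/2071 = 0.09802.
RR = 0.17172/0.09802 = 1.75185
AR% = (RR − 1)/RR × 100 = (1.75185 − 1)/1.75185 × 100 = 42.9176%

42.9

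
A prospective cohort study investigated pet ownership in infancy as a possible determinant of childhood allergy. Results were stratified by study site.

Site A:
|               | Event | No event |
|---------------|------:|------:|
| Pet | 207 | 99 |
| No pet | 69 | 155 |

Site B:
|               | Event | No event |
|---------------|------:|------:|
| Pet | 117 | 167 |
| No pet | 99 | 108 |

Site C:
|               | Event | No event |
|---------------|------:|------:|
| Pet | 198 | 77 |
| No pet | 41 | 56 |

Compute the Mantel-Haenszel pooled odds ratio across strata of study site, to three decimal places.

2.109

OR_MH = Σ(aᵢdᵢ/nᵢ) / Σ(bᵢcᵢ/nᵢ), where nᵢ is the stratum total.
Stratum 1 (Site A): n = 530; a·d/n = 207·155/530 = 60.5377; b·c/n = 99·69/530 = 12.8887
Stratum 2 (Site B): n = 491; a·d/n = 117·108/491 = 25.7352; b·c/n = 167·99/491 = 33.6721
Stratum 3 (Site C): n = 372; a·d/n = 198·56/372 = 29.8065; b·c/n = 77·41/372 = 8.4866
OR_MH = (60.5377 + 25.7352 + 29.8065) / (12.8887 + 33.6721 + 8.4866) = 116.0794 / 55.0473 = 2.10872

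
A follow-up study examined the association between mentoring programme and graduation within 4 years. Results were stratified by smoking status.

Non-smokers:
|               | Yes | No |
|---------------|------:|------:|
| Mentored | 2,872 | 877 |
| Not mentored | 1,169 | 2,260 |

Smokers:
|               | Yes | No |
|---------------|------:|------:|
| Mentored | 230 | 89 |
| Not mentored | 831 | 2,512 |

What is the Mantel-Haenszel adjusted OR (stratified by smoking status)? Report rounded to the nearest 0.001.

OR_MH = Σ(aᵢdᵢ/nᵢ) / Σ(bᵢcᵢ/nᵢ), where nᵢ is the stratum total.
Stratum 1 (Non-smokers): n = 7178; a·d/n = 2872·2260/7178 = 904.2519; b·c/n = 877·1169/7178 = 142.8271
Stratum 2 (Smokers): n = 3662; a·d/n = 230·2512/3662 = 157.7717; b·c/n = 89·831/3662 = 20.1963
OR_MH = (904.2519 + 157.7717) / (142.8271 + 20.1963) = 1062.0236 / 163.0235 = 6.51454

6.515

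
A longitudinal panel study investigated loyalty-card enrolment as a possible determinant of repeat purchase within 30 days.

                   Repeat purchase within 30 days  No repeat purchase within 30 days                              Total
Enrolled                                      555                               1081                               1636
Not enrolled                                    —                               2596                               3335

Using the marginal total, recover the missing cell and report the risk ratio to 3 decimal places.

1.531

The missing cell is in the unexposed row: 3335 − 2596 = 739.
So a = 555, b = 1081, c = 739, d = 2596.
RR = [a/(a+b)] / [c/(c+d)] = (555/1636) / (739/3335) = 0.33924/0.22159 = 1.53095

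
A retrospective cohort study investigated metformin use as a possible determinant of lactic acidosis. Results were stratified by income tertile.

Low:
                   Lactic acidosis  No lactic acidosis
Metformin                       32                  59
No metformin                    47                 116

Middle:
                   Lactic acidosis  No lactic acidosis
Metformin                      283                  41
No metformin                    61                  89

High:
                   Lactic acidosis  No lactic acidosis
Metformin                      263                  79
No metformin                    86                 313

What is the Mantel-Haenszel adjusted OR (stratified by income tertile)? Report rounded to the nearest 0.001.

OR_MH = Σ(aᵢdᵢ/nᵢ) / Σ(bᵢcᵢ/nᵢ), where nᵢ is the stratum total.
Stratum 1 (Low): n = 254; a·d/n = 32·116/254 = 14.6142; b·c/n = 59·47/254 = 10.9173
Stratum 2 (Middle): n = 474; a·d/n = 283·89/474 = 53.1371; b·c/n = 41·61/474 = 5.2764
Stratum 3 (High): n = 741; a·d/n = 263·313/741 = 111.0918; b·c/n = 79·86/741 = 9.1687
OR_MH = (14.6142 + 53.1371 + 111.0918) / (10.9173 + 5.2764 + 9.1687) = 178.8431 / 25.3624 = 7.05151

7.052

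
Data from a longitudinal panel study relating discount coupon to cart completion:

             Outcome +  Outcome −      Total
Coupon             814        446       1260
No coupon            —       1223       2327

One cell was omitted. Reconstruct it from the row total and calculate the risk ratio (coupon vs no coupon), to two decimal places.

1.36

The missing cell is in the unexposed row: 2327 − 1223 = 1104.
So a = 814, b = 446, c = 1104, d = 1223.
RR = [a/(a+b)] / [c/(c+d)] = (814/1260) / (1104/2327) = 0.64603/0.47443 = 1.36170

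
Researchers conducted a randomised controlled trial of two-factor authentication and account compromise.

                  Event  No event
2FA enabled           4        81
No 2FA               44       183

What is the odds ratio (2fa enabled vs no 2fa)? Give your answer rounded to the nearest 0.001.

Cells: a = 4, b = 81, c = 44, d = 183.
OR = (a·d)/(b·c) = (4 × 183) / (81 × 44) = 732 / 3564 = 0.20539
Exposure is associated with lower odds of account compromise (OR = 0.21 < 1).

0.205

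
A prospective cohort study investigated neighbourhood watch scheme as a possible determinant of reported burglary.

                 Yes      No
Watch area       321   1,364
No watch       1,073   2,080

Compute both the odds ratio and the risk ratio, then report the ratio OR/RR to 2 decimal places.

0.81

Cells: a = 321, b = 1364, c = 1073, d = 2080.
OR = (321·2080)/(1364·1073) = 667680/1463572 = 0.45620
Risk in exposed = 321/1685 = 0.19050; risk in unexposed = 1073/3153 = 0.34031; RR = 0.55980
OR/RR = 0.45620 / 0.55980 = 0.81494
The outcome is not rare, so the OR lies further from 1 than the RR.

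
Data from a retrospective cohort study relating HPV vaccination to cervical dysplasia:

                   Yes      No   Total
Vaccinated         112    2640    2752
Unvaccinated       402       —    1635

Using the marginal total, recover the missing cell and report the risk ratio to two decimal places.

The missing cell is in the unexposed row: 1635 − 402 = 1233.
So a = 112, b = 2640, c = 402, d = 1233.
RR = [a/(a+b)] / [c/(c+d)] = (112/2752) / (402/1635) = 0.04070/0.24587 = 0.16552

0.17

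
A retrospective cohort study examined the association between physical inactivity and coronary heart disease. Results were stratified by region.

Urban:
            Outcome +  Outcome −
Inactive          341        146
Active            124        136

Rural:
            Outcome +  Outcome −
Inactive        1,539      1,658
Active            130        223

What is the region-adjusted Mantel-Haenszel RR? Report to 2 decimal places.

RR_MH = Σ(aᵢ·n₀ᵢ/nᵢ) / Σ(cᵢ·n₁ᵢ/nᵢ), with n₁ᵢ = aᵢ+bᵢ (exposed), n₀ᵢ = cᵢ+dᵢ (unexposed), nᵢ = n₁ᵢ+n₀ᵢ.
Stratum 1 (Urban): n₁ = 487, n₀ = 260, n = 747; a·n₀/n = 341·260/747 = 118.6881; c·n₁/n = 124·487/747 = 80.8407
Stratum 2 (Rural): n₁ = 3197, n₀ = 353, n = 3550; a·n₀/n = 1539·353/3550 = 153.0330; c·n₁/n = 130·3197/3550 = 117.0732
RR_MH = (118.6881 + 153.0330) / (80.8407 + 117.0732) = 271.7210 / 197.9139 = 1.37293

1.37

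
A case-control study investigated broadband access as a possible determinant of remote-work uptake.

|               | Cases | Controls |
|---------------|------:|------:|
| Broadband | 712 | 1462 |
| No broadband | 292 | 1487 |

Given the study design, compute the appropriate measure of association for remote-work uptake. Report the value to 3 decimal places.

2.480

Cells: a = 712, b = 1462, c = 292, d = 1487.
This is a case-control study: participants were sampled on outcome status, so risks in the source population cannot be estimated directly — relative risk is not valid here. The odds ratio is the appropriate measure.
OR = (a·d)/(b·c) = (712 × 1487) / (1462 × 292) = 1058744 / 426904 = 2.48005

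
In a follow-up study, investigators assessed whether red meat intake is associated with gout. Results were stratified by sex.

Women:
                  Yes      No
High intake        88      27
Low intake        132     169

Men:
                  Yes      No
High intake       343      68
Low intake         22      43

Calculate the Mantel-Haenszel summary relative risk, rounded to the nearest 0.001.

RR_MH = Σ(aᵢ·n₀ᵢ/nᵢ) / Σ(cᵢ·n₁ᵢ/nᵢ), with n₁ᵢ = aᵢ+bᵢ (exposed), n₀ᵢ = cᵢ+dᵢ (unexposed), nᵢ = n₁ᵢ+n₀ᵢ.
Stratum 1 (Women): n₁ = 115, n₀ = 301, n = 416; a·n₀/n = 88·301/416 = 63.6731; c·n₁/n = 132·115/416 = 36.4904
Stratum 2 (Men): n₁ = 411, n₀ = 65, n = 476; a·n₀/n = 343·65/476 = 46.8382; c·n₁/n = 22·411/476 = 18.9958
RR_MH = (63.6731 + 46.8382) / (36.4904 + 18.9958) = 110.5113 / 55.4862 = 1.99169

1.992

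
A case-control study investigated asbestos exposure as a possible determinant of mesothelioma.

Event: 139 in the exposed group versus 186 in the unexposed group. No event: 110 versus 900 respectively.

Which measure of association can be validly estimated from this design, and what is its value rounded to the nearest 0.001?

6.114

From the description: a = 139, b = 110, c = 186, d = 900.
This is a case-control study: participants were sampled on outcome status, so risks in the source population cannot be estimated directly — relative risk is not valid here. The odds ratio is the appropriate measure.
OR = (a·d)/(b·c) = (139 × 900) / (110 × 186) = 125100 / 20460 = 6.11437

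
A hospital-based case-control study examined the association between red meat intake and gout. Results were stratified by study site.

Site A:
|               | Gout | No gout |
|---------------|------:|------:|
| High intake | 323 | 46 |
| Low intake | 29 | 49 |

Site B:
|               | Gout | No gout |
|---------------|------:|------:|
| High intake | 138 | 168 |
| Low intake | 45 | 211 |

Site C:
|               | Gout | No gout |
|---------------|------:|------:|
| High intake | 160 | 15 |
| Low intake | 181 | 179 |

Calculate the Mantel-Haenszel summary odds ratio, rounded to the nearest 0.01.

6.54

OR_MH = Σ(aᵢdᵢ/nᵢ) / Σ(bᵢcᵢ/nᵢ), where nᵢ is the stratum total.
Stratum 1 (Site A): n = 447; a·d/n = 323·49/447 = 35.4072; b·c/n = 46·29/447 = 2.9843
Stratum 2 (Site B): n = 562; a·d/n = 138·211/562 = 51.8114; b·c/n = 168·45/562 = 13.4520
Stratum 3 (Site C): n = 535; a·d/n = 160·179/535 = 53.5327; b·c/n = 15·181/535 = 5.0748
OR_MH = (35.4072 + 51.8114 + 53.5327) / (2.9843 + 13.4520 + 5.0748) = 140.7513 / 21.5111 = 6.54320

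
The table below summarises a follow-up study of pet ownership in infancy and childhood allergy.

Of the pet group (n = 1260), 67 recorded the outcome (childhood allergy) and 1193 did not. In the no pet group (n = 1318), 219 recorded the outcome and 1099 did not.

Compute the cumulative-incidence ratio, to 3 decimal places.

From the description: a = 67, b = 1193, c = 219, d = 1099.
Risk in exposed = 67/1260 = 0.05317; risk in unexposed = 219/1318 = 0.16616.
RR = 0.05317 / 0.16616 = 0.32002
The risk is 68% lower among the exposed than among the unexposed.

0.320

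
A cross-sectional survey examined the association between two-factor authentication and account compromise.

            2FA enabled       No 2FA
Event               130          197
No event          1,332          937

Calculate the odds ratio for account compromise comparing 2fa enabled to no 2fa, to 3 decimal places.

Reading the table with exposure as columns: a = 130 (2FA enabled, case), b = 1332 (2FA enabled, non-case), c = 197 (No 2FA, case), d = 937.
OR = (a·d)/(b·c) = (130 × 937) / (1332 × 197) = 121810 / 262404 = 0.46421
Exposure is associated with lower odds of account compromise (OR = 0.46 < 1).

0.464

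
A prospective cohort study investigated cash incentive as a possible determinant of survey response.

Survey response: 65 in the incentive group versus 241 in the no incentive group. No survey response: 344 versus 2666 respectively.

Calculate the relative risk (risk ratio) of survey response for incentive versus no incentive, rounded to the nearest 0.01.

1.92

From the description: a = 65, b = 344, c = 241, d = 2666.
Risk in exposed = 65/409 = 0.15892; risk in unexposed = 241/2907 = 0.08290.
RR = 0.15892 / 0.08290 = 1.91698
The risk among the exposed is 1.92 times that among the unexposed.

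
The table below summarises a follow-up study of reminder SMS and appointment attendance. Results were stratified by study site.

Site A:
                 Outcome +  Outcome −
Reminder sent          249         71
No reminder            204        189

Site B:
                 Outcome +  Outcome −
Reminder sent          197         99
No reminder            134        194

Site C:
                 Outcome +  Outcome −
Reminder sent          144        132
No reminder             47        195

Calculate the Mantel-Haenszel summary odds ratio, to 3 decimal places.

3.389

OR_MH = Σ(aᵢdᵢ/nᵢ) / Σ(bᵢcᵢ/nᵢ), where nᵢ is the stratum total.
Stratum 1 (Site A): n = 713; a·d/n = 249·189/713 = 66.0042; b·c/n = 71·204/713 = 20.3142
Stratum 2 (Site B): n = 624; a·d/n = 197·194/624 = 61.2468; b·c/n = 99·134/624 = 21.2596
Stratum 3 (Site C): n = 518; a·d/n = 144·195/518 = 54.2085; b·c/n = 132·47/518 = 11.9768
OR_MH = (66.0042 + 61.2468 + 54.2085) / (20.3142 + 21.2596 + 11.9768) = 181.4595 / 53.5506 = 3.38856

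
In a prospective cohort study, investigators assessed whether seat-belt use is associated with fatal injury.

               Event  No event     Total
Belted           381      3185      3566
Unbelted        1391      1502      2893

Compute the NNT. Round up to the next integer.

3

Risk in treated group = 381/3566 = 0.10684; risk in control = 1391/2893 = 0.48082.
Absolute risk reduction = 0.48082 − 0.10684 = 0.37397
NNT = 1 / ARR = 1 / 0.37397 = 2.674 → round up → 3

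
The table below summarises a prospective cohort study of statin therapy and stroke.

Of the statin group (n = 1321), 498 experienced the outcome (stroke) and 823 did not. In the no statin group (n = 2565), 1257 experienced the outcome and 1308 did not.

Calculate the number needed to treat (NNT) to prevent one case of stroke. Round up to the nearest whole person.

9

Risk in treated group = 498/1321 = 0.37699; risk in control = 1257/2565 = 0.49006.
Absolute risk reduction = 0.49006 − 0.37699 = 0.11307
NNT = 1 / ARR = 1 / 0.11307 = 8.844 → round up → 9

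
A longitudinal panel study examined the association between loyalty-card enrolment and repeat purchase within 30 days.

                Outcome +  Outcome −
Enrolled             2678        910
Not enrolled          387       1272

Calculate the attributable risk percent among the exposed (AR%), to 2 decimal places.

Cells: a = 2678, b = 910, c = 387, d = 1272.
Risk in exposed = 2678/3588 = 0.74638; risk in unexposed = 387/1659 = 0.23327.
RR = 0.74638/0.23327 = 3.19958
AR% = (RR − 1)/RR × 100 = (3.19958 − 1)/3.19958 × 100 = 68.7459%

68.75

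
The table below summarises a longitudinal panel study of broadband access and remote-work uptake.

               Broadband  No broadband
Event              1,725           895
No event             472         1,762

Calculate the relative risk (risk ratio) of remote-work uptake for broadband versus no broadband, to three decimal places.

2.331

Reading the table with exposure as columns: a = 1725 (Broadband, case), b = 472 (Broadband, non-case), c = 895 (No broadband, case), d = 1762.
Risk in exposed = 1725/2197 = 0.78516; risk in unexposed = 895/2657 = 0.33685.
RR = 0.78516 / 0.33685 = 2.33092
The risk among the exposed is 2.33 times that among the unexposed.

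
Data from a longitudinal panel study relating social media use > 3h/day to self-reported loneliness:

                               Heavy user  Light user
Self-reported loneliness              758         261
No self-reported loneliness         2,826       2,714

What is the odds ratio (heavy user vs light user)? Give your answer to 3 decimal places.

Reading the table with exposure as columns: a = 758 (Heavy user, case), b = 2826 (Heavy user, non-case), c = 261 (Light user, case), d = 2714.
OR = (a·d)/(b·c) = (758 × 2714) / (2826 × 261) = 2057212 / 737586 = 2.78911
The odds of self-reported loneliness are about 2.79 times as high in the heavy user group.

2.789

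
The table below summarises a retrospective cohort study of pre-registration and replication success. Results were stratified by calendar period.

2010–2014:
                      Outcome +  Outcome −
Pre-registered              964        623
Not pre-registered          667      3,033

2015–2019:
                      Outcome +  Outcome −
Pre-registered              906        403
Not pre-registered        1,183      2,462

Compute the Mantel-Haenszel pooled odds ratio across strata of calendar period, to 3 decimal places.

OR_MH = Σ(aᵢdᵢ/nᵢ) / Σ(bᵢcᵢ/nᵢ), where nᵢ is the stratum total.
Stratum 1 (2010–2014): n = 5287; a·d/n = 964·3033/5287 = 553.0191; b·c/n = 623·667/5287 = 78.5967
Stratum 2 (2015–2019): n = 4954; a·d/n = 906·2462/4954 = 450.2568; b·c/n = 403·1183/4954 = 96.2352
OR_MH = (553.0191 + 450.2568) / (78.5967 + 96.2352) = 1003.2759 / 174.8319 = 5.73852

5.739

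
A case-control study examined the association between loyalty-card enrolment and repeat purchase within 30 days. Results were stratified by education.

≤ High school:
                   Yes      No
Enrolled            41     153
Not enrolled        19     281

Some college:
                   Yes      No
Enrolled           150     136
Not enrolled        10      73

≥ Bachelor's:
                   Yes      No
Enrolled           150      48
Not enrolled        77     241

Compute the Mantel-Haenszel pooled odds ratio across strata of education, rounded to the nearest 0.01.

7.35

OR_MH = Σ(aᵢdᵢ/nᵢ) / Σ(bᵢcᵢ/nᵢ), where nᵢ is the stratum total.
Stratum 1 (≤ High school): n = 494; a·d/n = 41·281/494 = 23.3219; b·c/n = 153·19/494 = 5.8846
Stratum 2 (Some college): n = 369; a·d/n = 150·73/369 = 29.6748; b·c/n = 136·10/369 = 3.6856
Stratum 3 (≥ Bachelor's): n = 516; a·d/n = 150·241/516 = 70.0581; b·c/n = 48·77/516 = 7.1628
OR_MH = (23.3219 + 29.6748 + 70.0581) / (5.8846 + 3.6856 + 7.1628) = 123.0548 / 16.7330 = 7.35400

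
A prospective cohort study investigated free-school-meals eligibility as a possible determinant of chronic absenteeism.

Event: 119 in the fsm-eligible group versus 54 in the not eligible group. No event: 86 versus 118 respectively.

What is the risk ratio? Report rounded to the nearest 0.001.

1.849

From the description: a = 119, b = 86, c = 54, d = 118.
Risk in exposed = 119/205 = 0.58049; risk in unexposed = 54/172 = 0.31395.
RR = 0.58049 / 0.31395 = 1.84896
The risk among the exposed is 1.85 times that among the unexposed.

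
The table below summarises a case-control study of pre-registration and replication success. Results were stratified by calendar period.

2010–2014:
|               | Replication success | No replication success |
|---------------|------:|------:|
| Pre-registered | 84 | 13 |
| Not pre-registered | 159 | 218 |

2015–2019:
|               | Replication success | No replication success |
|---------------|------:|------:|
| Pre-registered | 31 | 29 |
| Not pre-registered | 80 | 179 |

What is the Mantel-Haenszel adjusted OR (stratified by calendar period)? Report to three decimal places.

OR_MH = Σ(aᵢdᵢ/nᵢ) / Σ(bᵢcᵢ/nᵢ), where nᵢ is the stratum total.
Stratum 1 (2010–2014): n = 474; a·d/n = 84·218/474 = 38.6329; b·c/n = 13·159/474 = 4.3608
Stratum 2 (2015–2019): n = 319; a·d/n = 31·179/319 = 17.3950; b·c/n = 29·80/319 = 7.2727
OR_MH = (38.6329 + 17.3950) / (4.3608 + 7.2727) = 56.0279 / 11.6335 = 4.81609

4.816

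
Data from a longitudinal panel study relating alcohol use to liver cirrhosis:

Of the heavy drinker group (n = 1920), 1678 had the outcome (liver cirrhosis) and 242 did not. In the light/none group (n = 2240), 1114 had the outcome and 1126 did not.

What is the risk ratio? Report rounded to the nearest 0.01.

From the description: a = 1678, b = 242, c = 1114, d = 1126.
Risk in exposed = 1678/1920 = 0.87396; risk in unexposed = 1114/2240 = 0.49732.
RR = 0.87396 / 0.49732 = 1.75733
The risk among the exposed is 1.76 times that among the unexposed.

1.76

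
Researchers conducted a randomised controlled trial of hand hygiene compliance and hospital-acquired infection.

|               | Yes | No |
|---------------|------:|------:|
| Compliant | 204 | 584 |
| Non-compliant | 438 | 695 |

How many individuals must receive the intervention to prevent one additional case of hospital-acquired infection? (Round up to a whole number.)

Risk in treated group = 204/788 = 0.25888; risk in control = 438/1133 = 0.38658.
Absolute risk reduction = 0.38658 − 0.25888 = 0.12770
NNT = 1 / ARR = 1 / 0.12770 = 7.831 → round up → 8

8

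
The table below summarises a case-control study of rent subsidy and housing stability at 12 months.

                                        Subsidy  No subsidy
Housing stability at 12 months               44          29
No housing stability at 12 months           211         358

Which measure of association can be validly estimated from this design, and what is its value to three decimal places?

2.574

Reading the table with exposure as columns: a = 44 (Subsidy, case), b = 211 (Subsidy, non-case), c = 29 (No subsidy, case), d = 358.
This is a case-control study: participants were sampled on outcome status, so risks in the source population cannot be estimated directly — relative risk is not valid here. The odds ratio is the appropriate measure.
OR = (a·d)/(b·c) = (44 × 358) / (211 × 29) = 15752 / 6119 = 2.57428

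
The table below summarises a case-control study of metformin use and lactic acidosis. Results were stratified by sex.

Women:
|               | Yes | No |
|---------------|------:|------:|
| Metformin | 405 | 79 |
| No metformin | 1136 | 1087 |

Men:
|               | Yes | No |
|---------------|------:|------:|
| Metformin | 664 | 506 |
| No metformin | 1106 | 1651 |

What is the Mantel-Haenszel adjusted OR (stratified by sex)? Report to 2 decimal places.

OR_MH = Σ(aᵢdᵢ/nᵢ) / Σ(bᵢcᵢ/nᵢ), where nᵢ is the stratum total.
Stratum 1 (Women): n = 2707; a·d/n = 405·1087/2707 = 162.6284; b·c/n = 79·1136/2707 = 33.1526
Stratum 2 (Men): n = 3927; a·d/n = 664·1651/3927 = 279.1607; b·c/n = 506·1106/3927 = 142.5098
OR_MH = (162.6284 + 279.1607) / (33.1526 + 142.5098) = 441.7891 / 175.6624 = 2.51499

2.51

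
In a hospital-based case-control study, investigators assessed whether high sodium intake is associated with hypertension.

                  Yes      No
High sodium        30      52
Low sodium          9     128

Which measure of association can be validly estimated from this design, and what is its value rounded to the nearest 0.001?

8.205

Cells: a = 30, b = 52, c = 9, d = 128.
This is a hospital-based case-control study: participants were sampled on outcome status, so risks in the source population cannot be estimated directly — relative risk is not valid here. The odds ratio is the appropriate measure.
OR = (a·d)/(b·c) = (30 × 128) / (52 × 9) = 3840 / 468 = 8.20513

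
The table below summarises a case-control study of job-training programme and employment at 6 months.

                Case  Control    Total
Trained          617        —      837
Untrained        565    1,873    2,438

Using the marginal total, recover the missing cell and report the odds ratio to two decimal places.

The missing cell is in the exposed row: 837 − 617 = 220.
So a = 617, b = 220, c = 565, d = 1873.
OR = (a·d)/(b·c) = (617 × 1873) / (220 × 565) = 1155641 / 124300 = 9.29719

9.30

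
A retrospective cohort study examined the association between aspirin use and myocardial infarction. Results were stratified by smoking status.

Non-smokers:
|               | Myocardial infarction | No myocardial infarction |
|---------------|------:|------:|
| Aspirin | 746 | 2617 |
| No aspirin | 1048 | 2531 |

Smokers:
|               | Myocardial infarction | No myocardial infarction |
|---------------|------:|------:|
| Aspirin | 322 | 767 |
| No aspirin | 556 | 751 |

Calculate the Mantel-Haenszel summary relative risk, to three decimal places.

RR_MH = Σ(aᵢ·n₀ᵢ/nᵢ) / Σ(cᵢ·n₁ᵢ/nᵢ), with n₁ᵢ = aᵢ+bᵢ (exposed), n₀ᵢ = cᵢ+dᵢ (unexposed), nᵢ = n₁ᵢ+n₀ᵢ.
Stratum 1 (Non-smokers): n₁ = 3363, n₀ = 3579, n = 6942; a·n₀/n = 746·3579/6942 = 384.6059; c·n₁/n = 1048·3363/6942 = 507.6958
Stratum 2 (Smokers): n₁ = 1089, n₀ = 1307, n = 2396; a·n₀/n = 322·1307/2396 = 175.6486; c·n₁/n = 556·1089/2396 = 252.7062
RR_MH = (384.6059 + 175.6486) / (507.6958 + 252.7062) = 560.2545 / 760.4019 = 0.73679

0.737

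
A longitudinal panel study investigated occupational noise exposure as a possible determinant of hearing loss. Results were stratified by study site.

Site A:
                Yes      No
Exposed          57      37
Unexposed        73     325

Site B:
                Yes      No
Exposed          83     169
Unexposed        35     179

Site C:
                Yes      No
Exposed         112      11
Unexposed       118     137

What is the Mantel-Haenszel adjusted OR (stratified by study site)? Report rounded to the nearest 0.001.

OR_MH = Σ(aᵢdᵢ/nᵢ) / Σ(bᵢcᵢ/nᵢ), where nᵢ is the stratum total.
Stratum 1 (Site A): n = 492; a·d/n = 57·325/492 = 37.6524; b·c/n = 37·73/492 = 5.4898
Stratum 2 (Site B): n = 466; a·d/n = 83·179/466 = 31.8820; b·c/n = 169·35/466 = 12.6931
Stratum 3 (Site C): n = 378; a·d/n = 112·137/378 = 40.5926; b·c/n = 11·118/378 = 3.4339
OR_MH = (37.6524 + 31.8820 + 40.5926) / (5.4898 + 12.6931 + 3.4339) = 110.1270 / 21.6168 = 5.09450

5.095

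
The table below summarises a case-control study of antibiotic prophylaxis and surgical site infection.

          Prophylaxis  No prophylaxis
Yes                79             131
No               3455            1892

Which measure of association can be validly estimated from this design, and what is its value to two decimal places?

0.33

Reading the table with exposure as columns: a = 79 (Prophylaxis, case), b = 3455 (Prophylaxis, non-case), c = 131 (No prophylaxis, case), d = 1892.
This is a case-control study: participants were sampled on outcome status, so risks in the source population cannot be estimated directly — relative risk is not valid here. The odds ratio is the appropriate measure.
OR = (a·d)/(b·c) = (79 × 1892) / (3455 × 131) = 149468 / 452605 = 0.33024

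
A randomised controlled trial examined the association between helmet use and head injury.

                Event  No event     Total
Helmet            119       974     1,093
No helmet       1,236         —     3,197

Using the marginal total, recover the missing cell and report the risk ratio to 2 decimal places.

The missing cell is in the unexposed row: 3197 − 1236 = 1961.
So a = 119, b = 974, c = 1236, d = 1961.
RR = [a/(a+b)] / [c/(c+d)] = (119/1093) / (1236/3197) = 0.10887/0.38661 = 0.28161

0.28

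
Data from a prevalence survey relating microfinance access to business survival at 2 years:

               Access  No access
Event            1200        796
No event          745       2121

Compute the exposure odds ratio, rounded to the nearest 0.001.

Reading the table with exposure as columns: a = 1200 (Access, case), b = 745 (Access, non-case), c = 796 (No access, case), d = 2121.
OR = (a·d)/(b·c) = (1200 × 2121) / (745 × 796) = 2545200 / 593020 = 4.29193
The odds of business survival at 2 years are about 4.29 times as high in the access group.

4.292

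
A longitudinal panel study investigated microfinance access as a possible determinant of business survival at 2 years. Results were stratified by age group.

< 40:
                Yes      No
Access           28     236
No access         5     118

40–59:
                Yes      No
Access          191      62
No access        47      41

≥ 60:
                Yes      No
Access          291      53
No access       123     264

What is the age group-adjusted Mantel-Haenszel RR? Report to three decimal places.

2.207

RR_MH = Σ(aᵢ·n₀ᵢ/nᵢ) / Σ(cᵢ·n₁ᵢ/nᵢ), with n₁ᵢ = aᵢ+bᵢ (exposed), n₀ᵢ = cᵢ+dᵢ (unexposed), nᵢ = n₁ᵢ+n₀ᵢ.
Stratum 1 (< 40): n₁ = 264, n₀ = 123, n = 387; a·n₀/n = 28·123/387 = 8.8992; c·n₁/n = 5·264/387 = 3.4109
Stratum 2 (40–59): n₁ = 253, n₀ = 88, n = 341; a·n₀/n = 191·88/341 = 49.2903; c·n₁/n = 47·253/341 = 34.8710
Stratum 3 (≥ 60): n₁ = 344, n₀ = 387, n = 731; a·n₀/n = 291·387/731 = 154.0588; c·n₁/n = 123·344/731 = 57.8824
RR_MH = (8.8992 + 49.2903 + 154.0588) / (3.4109 + 34.8710 + 57.8824) = 212.2484 / 96.1642 = 2.20715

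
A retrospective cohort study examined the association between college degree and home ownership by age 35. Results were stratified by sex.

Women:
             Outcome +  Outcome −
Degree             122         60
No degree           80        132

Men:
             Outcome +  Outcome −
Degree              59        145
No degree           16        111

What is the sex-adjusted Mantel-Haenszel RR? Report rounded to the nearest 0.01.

RR_MH = Σ(aᵢ·n₀ᵢ/nᵢ) / Σ(cᵢ·n₁ᵢ/nᵢ), with n₁ᵢ = aᵢ+bᵢ (exposed), n₀ᵢ = cᵢ+dᵢ (unexposed), nᵢ = n₁ᵢ+n₀ᵢ.
Stratum 1 (Women): n₁ = 182, n₀ = 212, n = 394; a·n₀/n = 122·212/394 = 65.6447; c·n₁/n = 80·182/394 = 36.9543
Stratum 2 (Men): n₁ = 204, n₀ = 127, n = 331; a·n₀/n = 59·127/331 = 22.6375; c·n₁/n = 16·204/331 = 9.8610
RR_MH = (65.6447 + 22.6375) / (36.9543 + 9.8610) = 88.2821 / 46.8153 = 1.88575

1.89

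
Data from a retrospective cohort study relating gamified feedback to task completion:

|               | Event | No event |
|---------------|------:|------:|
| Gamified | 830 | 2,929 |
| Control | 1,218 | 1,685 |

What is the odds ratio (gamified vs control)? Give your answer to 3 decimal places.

0.392

Cells: a = 830, b = 2929, c = 1218, d = 1685.
OR = (a·d)/(b·c) = (830 × 1685) / (2929 × 1218) = 1398550 / 3567522 = 0.39202
Exposure is associated with lower odds of task completion (OR = 0.39 < 1).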